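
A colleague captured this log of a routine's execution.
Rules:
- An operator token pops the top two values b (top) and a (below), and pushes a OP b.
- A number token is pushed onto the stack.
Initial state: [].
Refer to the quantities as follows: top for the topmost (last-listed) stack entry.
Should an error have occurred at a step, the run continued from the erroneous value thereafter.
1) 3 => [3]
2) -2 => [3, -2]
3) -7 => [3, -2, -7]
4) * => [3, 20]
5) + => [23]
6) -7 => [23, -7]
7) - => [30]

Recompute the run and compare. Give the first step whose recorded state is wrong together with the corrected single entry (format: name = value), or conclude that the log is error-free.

step 4, top = 14

step 1: push 3: top = 3 -> no discrepancy
step 2: push -2: top = -2 -> agrees with the log
step 3: push -7: top = -7 -> same as recorded
step 4: -2 * -7 = 14 -> not what was recorded
Conclusion: step 4 carries the first error; the entry should be top = 14.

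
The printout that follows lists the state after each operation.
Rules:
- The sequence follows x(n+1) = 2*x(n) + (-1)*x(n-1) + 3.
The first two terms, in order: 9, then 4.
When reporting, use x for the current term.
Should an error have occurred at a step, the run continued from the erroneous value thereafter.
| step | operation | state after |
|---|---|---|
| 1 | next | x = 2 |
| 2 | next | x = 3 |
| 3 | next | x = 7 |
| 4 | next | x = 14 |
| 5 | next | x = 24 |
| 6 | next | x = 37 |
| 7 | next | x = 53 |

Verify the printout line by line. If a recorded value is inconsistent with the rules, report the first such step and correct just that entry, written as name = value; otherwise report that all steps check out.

Step 1: x = 2*(4) + (-1)*(9) + (3) = 2 — in agreement.
Step 2: x = 2*(2) + (-1)*(4) + (3) = 3 — matches.
Step 3: x = 2*(3) + (-1)*(2) + (3) = 7 — exactly as logged.
Step 4: x = 2*(7) + (-1)*(3) + (3) = 14 — verified.
Step 5: x = 2*(14) + (-1)*(7) + (3) = 24 — exactly as logged.
Step 6: x = 2*(24) + (-1)*(14) + (3) = 37 — exactly as logged.
Step 7: x = 2*(37) + (-1)*(24) + (3) = 53 — same as recorded.
The recomputation confirms every line.

no error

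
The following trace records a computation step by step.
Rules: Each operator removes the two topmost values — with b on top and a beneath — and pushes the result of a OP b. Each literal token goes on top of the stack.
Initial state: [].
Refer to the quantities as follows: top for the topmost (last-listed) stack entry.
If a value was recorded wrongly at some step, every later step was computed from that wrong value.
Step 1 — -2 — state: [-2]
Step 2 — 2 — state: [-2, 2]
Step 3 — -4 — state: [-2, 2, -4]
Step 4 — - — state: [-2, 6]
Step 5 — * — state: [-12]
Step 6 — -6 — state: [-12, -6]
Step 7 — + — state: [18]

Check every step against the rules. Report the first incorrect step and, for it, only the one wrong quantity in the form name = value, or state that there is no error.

Recomputing the run from the initial state:
step 1: [-2]
step 2: [-2, 2]
step 3: [-2, 2, -4]
step 4: [-2, 6]
step 5: [-12]
step 6: [-12, -6]
step 7: [-18]
The first disagreement with the trace is at step 7, where the value should be top = -18.

step 7, top = -18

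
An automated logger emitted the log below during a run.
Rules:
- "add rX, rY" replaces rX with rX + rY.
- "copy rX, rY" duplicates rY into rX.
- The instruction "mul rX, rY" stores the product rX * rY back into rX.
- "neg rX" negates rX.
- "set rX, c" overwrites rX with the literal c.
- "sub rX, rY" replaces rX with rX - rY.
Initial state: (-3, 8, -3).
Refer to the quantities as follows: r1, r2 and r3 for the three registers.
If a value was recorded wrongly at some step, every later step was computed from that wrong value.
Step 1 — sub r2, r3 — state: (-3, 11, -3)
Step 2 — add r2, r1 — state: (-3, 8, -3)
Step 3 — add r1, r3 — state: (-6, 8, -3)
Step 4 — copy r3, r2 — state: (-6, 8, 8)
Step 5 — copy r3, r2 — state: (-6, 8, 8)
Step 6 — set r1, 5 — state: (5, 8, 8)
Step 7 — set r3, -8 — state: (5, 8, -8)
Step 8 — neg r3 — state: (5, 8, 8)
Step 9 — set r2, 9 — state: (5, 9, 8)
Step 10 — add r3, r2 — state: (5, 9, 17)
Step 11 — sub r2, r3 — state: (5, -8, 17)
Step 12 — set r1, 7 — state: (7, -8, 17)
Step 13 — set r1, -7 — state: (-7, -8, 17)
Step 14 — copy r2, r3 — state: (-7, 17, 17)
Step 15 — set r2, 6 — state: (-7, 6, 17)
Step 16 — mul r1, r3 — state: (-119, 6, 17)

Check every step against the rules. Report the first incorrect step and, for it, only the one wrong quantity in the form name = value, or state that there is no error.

no error

Step 1: r2 = 8 - -3 = 11 — agrees with the log.
Step 2: r2 = 11 + -3 = 8 — verified.
Step 3: r1 = -3 + -3 = -6 — in agreement.
Step 4: r3 = 8 — matches.
Step 5: r3 = 8 — exactly as logged.
Step 6: r1 = 5 — matches.
Step 7: r3 = -8 — in agreement.
Step 8: r3 = -(-8) = 8 — in agreement.
Step 9: r2 = 9 — confirmed correct.
Step 10: r3 = 8 + 9 = 17 — agrees with the log.
Step 11: r2 = 9 - 17 = -8 — verified.
Step 12: r1 = 7 — exactly as logged.
Step 13: r1 = -7 — same as recorded.
Step 14: r2 = 17 — matches.
Step 15: r2 = 6 — confirmed correct.
Step 16: r1 = -7 * 17 = -119 — verified.
All entries verified; no error found.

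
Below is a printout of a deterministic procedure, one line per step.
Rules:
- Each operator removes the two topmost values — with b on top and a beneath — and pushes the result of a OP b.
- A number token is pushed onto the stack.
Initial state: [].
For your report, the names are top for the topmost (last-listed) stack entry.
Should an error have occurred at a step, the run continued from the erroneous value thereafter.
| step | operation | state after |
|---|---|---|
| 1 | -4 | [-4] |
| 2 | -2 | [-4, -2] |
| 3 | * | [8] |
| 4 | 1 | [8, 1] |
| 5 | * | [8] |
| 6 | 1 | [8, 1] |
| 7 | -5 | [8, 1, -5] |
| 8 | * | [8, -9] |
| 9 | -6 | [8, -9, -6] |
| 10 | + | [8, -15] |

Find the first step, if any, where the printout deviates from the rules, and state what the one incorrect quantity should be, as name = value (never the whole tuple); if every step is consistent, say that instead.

Step 1: push -4: top = -4 — consistent with the printout.
Step 2: push -2: top = -2 — consistent with the printout.
Step 3: -4 * -2 = 8 — confirmed correct.
Step 4: push 1: top = 1 — matches.
Step 5: 8 * 1 = 8 — matches.
Step 6: push 1: top = 1 — confirmed correct.
Step 7: push -5: top = -5 — exactly as logged.
Step 8: 1 * -5 = -5 — the printout disagrees here.
Step 8 is the first one off; corrected, top = -5.

step 8, top = -5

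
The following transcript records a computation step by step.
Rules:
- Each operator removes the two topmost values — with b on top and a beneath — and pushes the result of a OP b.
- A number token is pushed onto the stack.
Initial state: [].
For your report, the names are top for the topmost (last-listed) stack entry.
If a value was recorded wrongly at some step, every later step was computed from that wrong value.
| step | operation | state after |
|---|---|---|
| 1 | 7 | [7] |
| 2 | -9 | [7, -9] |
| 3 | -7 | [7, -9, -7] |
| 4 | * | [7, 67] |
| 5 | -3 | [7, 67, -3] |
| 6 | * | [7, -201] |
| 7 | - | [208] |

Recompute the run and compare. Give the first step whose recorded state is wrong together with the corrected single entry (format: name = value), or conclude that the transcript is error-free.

step 4, top = 63

Recomputing the run from the initial state:
step 1: [7]
step 2: [7, -9]
step 3: [7, -9, -7]
step 4: [7, 63]
step 5: [7, 63, -3]
step 6: [7, -189]
step 7: [196]
The first disagreement with the transcript is at step 4, where the value should be top = 63.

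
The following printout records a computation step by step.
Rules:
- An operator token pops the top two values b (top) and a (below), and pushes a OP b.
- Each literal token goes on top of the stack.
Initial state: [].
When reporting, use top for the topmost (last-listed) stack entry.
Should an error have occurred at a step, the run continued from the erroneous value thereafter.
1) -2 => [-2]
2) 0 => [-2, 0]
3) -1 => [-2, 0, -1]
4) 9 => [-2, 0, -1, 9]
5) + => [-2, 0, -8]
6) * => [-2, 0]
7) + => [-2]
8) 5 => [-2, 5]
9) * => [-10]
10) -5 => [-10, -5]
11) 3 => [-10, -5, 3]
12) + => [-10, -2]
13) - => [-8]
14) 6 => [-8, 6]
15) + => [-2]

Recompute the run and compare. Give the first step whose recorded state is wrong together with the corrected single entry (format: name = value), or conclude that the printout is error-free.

Recomputing the run from the initial state:
step 1: [-2]
step 2: [-2, 0]
step 3: [-2, 0, -1]
step 4: [-2, 0, -1, 9]
step 5: [-2, 0, 8]
step 6: [-2, 0]
step 7: [-2]
step 8: [-2, 5]
step 9: [-10]
step 10: [-10, -5]
step 11: [-10, -5, 3]
step 12: [-10, -2]
step 13: [-8]
step 14: [-8, 6]
step 15: [-2]
The first disagreement with the printout is at step 5, where the value should be top = 8.

step 5, top = 8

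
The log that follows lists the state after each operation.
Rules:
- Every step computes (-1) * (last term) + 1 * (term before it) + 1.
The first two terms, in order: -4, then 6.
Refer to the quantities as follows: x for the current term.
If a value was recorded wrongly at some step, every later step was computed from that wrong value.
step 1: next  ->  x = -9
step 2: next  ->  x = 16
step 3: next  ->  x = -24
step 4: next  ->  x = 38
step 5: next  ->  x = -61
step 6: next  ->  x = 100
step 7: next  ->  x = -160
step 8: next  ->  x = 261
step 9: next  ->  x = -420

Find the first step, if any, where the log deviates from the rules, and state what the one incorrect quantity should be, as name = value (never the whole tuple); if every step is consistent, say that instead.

step 4, x = 41

step 1: x = -1*(6) + (1)*(-4) + (1) = -9 -> matches
step 2: x = -1*(-9) + (1)*(6) + (1) = 16 -> verified
step 3: x = -1*(16) + (1)*(-9) + (1) = -24 -> no discrepancy
step 4: x = -1*(-24) + (1)*(16) + (1) = 41 -> the entry is off here
First deviation found at step 4; the corrected entry is x = 41.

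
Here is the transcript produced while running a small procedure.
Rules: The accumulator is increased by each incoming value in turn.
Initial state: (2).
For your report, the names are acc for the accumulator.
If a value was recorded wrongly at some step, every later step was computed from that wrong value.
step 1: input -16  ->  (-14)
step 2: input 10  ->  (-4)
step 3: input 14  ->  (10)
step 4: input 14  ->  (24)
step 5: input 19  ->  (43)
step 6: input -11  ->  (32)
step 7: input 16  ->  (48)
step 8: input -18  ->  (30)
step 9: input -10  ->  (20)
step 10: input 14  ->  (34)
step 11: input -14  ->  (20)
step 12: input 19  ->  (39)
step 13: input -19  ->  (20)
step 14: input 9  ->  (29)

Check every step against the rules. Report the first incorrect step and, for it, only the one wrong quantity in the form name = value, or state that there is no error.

1. acc = 2 + -16 = -14 (exactly as logged)
2. acc = -14 + 10 = -4 (same as recorded)
3. acc = -4 + 14 = 10 (confirmed correct)
4. acc = 10 + 14 = 24 (verified)
5. acc = 24 + 19 = 43 (no discrepancy)
6. acc = 43 + -11 = 32 (checks out)
7. acc = 32 + 16 = 48 (consistent with the transcript)
8. acc = 48 + -18 = 30 (agrees with the transcript)
9. acc = 30 + -10 = 20 (exactly as logged)
10. acc = 20 + 14 = 34 (in agreement)
11. acc = 34 + -14 = 20 (in agreement)
12. acc = 20 + 19 = 39 (exactly as logged)
13. acc = 39 + -19 = 20 (matches)
14. acc = 20 + 9 = 29 (exactly as logged)
The whole run recomputes cleanly — no discrepancies.

no error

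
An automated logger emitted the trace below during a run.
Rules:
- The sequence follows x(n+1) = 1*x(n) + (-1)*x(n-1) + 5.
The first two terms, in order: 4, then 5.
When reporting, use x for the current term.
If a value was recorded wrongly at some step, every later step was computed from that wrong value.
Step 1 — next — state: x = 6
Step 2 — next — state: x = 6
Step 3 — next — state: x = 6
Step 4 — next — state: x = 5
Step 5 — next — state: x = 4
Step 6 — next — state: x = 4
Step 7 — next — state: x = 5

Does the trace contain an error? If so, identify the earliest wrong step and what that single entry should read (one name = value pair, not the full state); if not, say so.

step 1: x = 1*(5) + (-1)*(4) + (5) = 6 -> confirmed correct
step 2: x = 1*(6) + (-1)*(5) + (5) = 6 -> same as recorded
step 3: x = 1*(6) + (-1)*(6) + (5) = 5 -> first mismatch against the trace
That makes step 3 the first incorrect line — x = 5 is what it should show.

step 3, x = 5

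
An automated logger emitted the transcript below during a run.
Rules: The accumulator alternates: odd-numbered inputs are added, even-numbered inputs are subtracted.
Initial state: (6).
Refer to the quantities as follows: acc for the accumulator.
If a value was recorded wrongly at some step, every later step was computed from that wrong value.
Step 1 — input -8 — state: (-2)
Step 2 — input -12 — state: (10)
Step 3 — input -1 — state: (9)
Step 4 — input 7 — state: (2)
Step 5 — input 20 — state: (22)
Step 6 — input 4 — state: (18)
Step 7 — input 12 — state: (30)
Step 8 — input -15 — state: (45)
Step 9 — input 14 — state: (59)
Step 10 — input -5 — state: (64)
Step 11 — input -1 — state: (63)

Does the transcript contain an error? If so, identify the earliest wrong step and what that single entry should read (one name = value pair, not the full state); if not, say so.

no error

Recomputing the run from the initial state:
step 1: acc = -2
step 2: acc = 10
step 3: acc = 9
step 4: acc = 2
step 5: acc = 22
step 6: acc = 18
step 7: acc = 30
step 8: acc = 45
step 9: acc = 59
step 10: acc = 64
step 11: acc = 63
This matches the transcript at every step.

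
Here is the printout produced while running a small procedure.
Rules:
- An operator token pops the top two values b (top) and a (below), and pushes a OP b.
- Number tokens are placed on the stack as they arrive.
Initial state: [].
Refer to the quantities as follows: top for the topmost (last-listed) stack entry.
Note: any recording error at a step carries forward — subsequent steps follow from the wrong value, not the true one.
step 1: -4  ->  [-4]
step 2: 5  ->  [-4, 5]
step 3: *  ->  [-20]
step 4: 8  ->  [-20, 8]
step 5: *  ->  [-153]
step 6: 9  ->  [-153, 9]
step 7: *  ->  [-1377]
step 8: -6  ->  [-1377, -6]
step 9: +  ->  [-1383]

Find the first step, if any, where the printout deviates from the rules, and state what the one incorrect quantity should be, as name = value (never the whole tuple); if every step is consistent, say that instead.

step 5, top = -160

Recomputing the run from the initial state:
step 1: [-4]
step 2: [-4, 5]
step 3: [-20]
step 4: [-20, 8]
step 5: [-160]
step 6: [-160, 9]
step 7: [-1440]
step 8: [-1440, -6]
step 9: [-1446]
The first disagreement with the printout is at step 5, where the value should be top = -160.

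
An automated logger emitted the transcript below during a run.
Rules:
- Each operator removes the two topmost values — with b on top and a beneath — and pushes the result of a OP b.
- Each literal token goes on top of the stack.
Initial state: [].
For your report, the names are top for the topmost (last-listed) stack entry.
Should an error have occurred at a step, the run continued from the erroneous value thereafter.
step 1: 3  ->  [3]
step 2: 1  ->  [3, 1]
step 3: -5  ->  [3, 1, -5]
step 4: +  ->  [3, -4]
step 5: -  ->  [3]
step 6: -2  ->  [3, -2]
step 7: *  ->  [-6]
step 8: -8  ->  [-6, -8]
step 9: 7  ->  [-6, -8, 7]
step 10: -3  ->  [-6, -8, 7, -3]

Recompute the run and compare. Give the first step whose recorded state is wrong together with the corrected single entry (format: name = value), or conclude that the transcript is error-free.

Step 1: push 3: top = 3 — no discrepancy.
Step 2: push 1: top = 1 — confirmed correct.
Step 3: push -5: top = -5 — exactly as logged.
Step 4: 1 + -5 = -4 — consistent with the transcript.
Step 5: 3 - -4 = 7 — the transcript has a different value.
That makes step 5 the first incorrect line — top = 7 is what it should show.

step 5, top = 7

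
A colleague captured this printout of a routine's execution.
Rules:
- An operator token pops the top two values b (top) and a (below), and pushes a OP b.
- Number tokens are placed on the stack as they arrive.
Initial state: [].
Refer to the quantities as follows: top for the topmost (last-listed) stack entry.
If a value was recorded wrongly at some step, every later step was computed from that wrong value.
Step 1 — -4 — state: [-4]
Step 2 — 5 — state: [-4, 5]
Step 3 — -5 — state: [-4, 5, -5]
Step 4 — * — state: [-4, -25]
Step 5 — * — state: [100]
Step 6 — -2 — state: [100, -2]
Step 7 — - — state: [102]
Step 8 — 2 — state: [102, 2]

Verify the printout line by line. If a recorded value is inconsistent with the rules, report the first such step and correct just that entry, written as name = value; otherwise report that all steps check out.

no error

1. push -4: top = -4 (verified)
2. push 5: top = 5 (consistent with the printout)
3. push -5: top = -5 (in agreement)
4. 5 * -5 = -25 (consistent with the printout)
5. -4 * -25 = 100 (consistent with the printout)
6. push -2: top = -2 (matches)
7. 100 - -2 = 102 (confirmed correct)
8. push 2: top = 2 (no discrepancy)
All steps check out; nothing to correct.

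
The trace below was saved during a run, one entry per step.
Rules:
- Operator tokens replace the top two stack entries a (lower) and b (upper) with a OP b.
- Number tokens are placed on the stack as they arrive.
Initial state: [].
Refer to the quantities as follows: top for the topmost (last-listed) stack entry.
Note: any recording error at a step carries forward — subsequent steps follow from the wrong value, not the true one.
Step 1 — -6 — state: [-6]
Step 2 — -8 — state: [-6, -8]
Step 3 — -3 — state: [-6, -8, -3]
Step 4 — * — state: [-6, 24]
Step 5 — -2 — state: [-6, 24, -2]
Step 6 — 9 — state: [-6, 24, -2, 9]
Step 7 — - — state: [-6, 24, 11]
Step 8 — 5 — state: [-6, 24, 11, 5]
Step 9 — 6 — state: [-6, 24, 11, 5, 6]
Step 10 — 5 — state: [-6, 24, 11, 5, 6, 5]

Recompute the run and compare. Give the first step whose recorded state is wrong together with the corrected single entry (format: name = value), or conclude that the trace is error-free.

step 1: push -6: top = -6 -> verified
step 2: push -8: top = -8 -> exactly as logged
step 3: push -3: top = -3 -> no discrepancy
step 4: -8 * -3 = 24 -> verified
step 5: push -2: top = -2 -> verified
step 6: push 9: top = 9 -> checks out
step 7: -2 - 9 = -11 -> the entry is off here
The earliest wrong entry is at step 7: it should read top = -11.

step 7, top = -11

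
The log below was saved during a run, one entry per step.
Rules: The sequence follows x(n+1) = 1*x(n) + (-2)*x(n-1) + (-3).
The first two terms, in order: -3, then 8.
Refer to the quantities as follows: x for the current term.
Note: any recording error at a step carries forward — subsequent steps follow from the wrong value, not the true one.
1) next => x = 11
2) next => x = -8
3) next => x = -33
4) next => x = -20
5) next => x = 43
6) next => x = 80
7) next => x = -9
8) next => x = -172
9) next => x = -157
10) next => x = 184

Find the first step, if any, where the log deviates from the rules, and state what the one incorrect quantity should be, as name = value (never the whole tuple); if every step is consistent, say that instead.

1. x = 1*(8) + (-2)*(-3) + (-3) = 11 (exactly as logged)
2. x = 1*(11) + (-2)*(8) + (-3) = -8 (verified)
3. x = 1*(-8) + (-2)*(11) + (-3) = -33 (matches)
4. x = 1*(-33) + (-2)*(-8) + (-3) = -20 (verified)
5. x = 1*(-20) + (-2)*(-33) + (-3) = 43 (checks out)
6. x = 1*(43) + (-2)*(-20) + (-3) = 80 (exactly as logged)
7. x = 1*(80) + (-2)*(43) + (-3) = -9 (exactly as logged)
8. x = 1*(-9) + (-2)*(80) + (-3) = -172 (verified)
9. x = 1*(-172) + (-2)*(-9) + (-3) = -157 (matches)
10. x = 1*(-157) + (-2)*(-172) + (-3) = 184 (agrees with the log)
Each recorded entry agrees with the recomputation.

no error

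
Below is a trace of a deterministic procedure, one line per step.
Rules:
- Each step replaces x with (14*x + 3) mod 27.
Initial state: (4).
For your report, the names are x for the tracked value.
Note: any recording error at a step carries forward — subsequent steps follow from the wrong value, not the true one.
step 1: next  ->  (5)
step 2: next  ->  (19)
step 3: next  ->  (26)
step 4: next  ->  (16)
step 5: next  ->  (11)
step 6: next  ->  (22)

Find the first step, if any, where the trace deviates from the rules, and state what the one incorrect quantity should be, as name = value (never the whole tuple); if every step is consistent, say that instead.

Recomputing the run from the initial state:
step 1: x = 5
step 2: x = 19
step 3: x = 26
step 4: x = 16
step 5: x = 11
step 6: x = 22
This matches the trace at every step.

no error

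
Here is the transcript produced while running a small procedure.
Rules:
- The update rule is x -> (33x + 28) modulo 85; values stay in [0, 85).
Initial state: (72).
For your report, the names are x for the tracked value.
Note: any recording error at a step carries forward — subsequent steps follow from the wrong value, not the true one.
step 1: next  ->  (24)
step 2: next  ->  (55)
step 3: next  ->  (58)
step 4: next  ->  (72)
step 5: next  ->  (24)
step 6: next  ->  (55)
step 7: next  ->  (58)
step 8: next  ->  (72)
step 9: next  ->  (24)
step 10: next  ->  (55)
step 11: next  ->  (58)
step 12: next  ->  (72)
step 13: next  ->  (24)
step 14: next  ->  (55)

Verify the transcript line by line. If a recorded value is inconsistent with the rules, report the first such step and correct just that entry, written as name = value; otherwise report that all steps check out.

no error

Recomputing the run from the initial state:
step 1: x = 24
step 2: x = 55
step 3: x = 58
step 4: x = 72
step 5: x = 24
step 6: x = 55
step 7: x = 58
step 8: x = 72
step 9: x = 24
step 10: x = 55
step 11: x = 58
step 12: x = 72
step 13: x = 24
step 14: x = 55
This matches the transcript at every step.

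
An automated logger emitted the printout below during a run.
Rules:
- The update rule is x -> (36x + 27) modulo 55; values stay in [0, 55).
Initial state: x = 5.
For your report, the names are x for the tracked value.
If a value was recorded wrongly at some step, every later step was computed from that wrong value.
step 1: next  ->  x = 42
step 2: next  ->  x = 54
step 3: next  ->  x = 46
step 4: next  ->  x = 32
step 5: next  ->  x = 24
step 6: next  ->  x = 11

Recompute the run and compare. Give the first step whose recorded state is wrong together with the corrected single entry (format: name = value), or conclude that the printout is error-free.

Recomputing the run from the initial state:
step 1: x = 42
step 2: x = 54
step 3: x = 46
step 4: x = 33
step 5: x = 5
step 6: x = 42
The first disagreement with the printout is at step 4, where the value should be x = 33.

step 4, x = 33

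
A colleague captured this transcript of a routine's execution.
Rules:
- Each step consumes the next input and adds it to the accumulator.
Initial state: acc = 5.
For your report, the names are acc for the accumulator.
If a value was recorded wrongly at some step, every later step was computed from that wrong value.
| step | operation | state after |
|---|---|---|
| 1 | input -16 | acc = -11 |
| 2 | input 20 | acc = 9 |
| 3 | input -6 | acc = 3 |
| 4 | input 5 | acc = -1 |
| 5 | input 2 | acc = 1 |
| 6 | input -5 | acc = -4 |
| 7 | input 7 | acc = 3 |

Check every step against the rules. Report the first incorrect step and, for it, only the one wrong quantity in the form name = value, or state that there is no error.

step 4, acc = 8

Recomputing the run from the initial state:
step 1: acc = -11
step 2: acc = 9
step 3: acc = 3
step 4: acc = 8
step 5: acc = 10
step 6: acc = 5
step 7: acc = 12
The first disagreement with the transcript is at step 4, where the value should be acc = 8.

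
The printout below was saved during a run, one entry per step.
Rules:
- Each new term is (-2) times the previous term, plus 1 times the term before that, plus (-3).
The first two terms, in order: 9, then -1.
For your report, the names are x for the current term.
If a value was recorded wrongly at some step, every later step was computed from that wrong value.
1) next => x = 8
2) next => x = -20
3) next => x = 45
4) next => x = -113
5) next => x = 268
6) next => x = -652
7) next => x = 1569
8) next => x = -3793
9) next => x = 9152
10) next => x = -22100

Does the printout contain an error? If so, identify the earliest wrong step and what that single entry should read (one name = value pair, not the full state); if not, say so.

no error

step 1: x = -2*(-1) + (1)*(9) + (-3) = 8 -> checks out
step 2: x = -2*(8) + (1)*(-1) + (-3) = -20 -> checks out
step 3: x = -2*(-20) + (1)*(8) + (-3) = 45 -> no discrepancy
step 4: x = -2*(45) + (1)*(-20) + (-3) = -113 -> same as recorded
step 5: x = -2*(-113) + (1)*(45) + (-3) = 268 -> in agreement
step 6: x = -2*(268) + (1)*(-113) + (-3) = -652 -> consistent with the printout
step 7: x = -2*(-652) + (1)*(268) + (-3) = 1569 -> agrees with the printout
step 8: x = -2*(1569) + (1)*(-652) + (-3) = -3793 -> consistent with the printout
step 9: x = -2*(-3793) + (1)*(1569) + (-3) = 9152 -> checks out
step 10: x = -2*(9152) + (1)*(-3793) + (-3) = -22100 -> consistent with the printout
All entries verified; no error found.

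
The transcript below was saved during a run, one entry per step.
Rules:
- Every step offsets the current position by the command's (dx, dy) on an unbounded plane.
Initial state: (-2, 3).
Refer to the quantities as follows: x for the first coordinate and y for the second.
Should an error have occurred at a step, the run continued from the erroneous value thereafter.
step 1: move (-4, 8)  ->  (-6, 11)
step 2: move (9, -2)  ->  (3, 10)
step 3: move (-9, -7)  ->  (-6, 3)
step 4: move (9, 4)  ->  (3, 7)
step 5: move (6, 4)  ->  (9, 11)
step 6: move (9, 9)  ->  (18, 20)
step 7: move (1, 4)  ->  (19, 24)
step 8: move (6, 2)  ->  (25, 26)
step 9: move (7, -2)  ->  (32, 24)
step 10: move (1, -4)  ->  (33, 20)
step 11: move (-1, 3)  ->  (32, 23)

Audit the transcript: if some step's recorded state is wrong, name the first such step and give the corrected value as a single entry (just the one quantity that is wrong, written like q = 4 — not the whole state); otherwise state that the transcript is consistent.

step 2, y = 9

step 1: x = -2 + (-4) = -6, y = 3 + (8) = 11 -> agrees with the transcript
step 2: x = -6 + (9) = 3, y = 11 + (-2) = 9 -> not what was recorded
That makes step 2 the first incorrect line — y = 9 is what it should show.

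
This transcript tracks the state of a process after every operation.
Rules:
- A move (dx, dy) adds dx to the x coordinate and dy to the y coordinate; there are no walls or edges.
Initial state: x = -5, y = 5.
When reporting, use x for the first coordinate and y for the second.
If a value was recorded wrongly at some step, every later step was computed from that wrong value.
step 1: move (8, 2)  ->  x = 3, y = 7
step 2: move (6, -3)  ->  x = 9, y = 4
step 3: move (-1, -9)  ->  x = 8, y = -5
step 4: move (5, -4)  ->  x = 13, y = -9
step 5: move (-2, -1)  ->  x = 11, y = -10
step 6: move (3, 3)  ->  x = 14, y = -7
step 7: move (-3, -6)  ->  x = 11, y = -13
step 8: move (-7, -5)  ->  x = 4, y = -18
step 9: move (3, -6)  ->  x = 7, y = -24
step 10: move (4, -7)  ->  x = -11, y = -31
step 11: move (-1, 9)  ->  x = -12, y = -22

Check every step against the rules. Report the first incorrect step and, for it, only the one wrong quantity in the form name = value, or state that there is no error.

step 10, x = 11

Recomputing the run from the initial state:
step 1: x = 3, y = 7
step 2: x = 9, y = 4
step 3: x = 8, y = -5
step 4: x = 13, y = -9
step 5: x = 11, y = -10
step 6: x = 14, y = -7
step 7: x = 11, y = -13
step 8: x = 4, y = -18
step 9: x = 7, y = -24
step 10: x = 11, y = -31
step 11: x = 10, y = -22
The first disagreement with the transcript is at step 10, where the value should be x = 11.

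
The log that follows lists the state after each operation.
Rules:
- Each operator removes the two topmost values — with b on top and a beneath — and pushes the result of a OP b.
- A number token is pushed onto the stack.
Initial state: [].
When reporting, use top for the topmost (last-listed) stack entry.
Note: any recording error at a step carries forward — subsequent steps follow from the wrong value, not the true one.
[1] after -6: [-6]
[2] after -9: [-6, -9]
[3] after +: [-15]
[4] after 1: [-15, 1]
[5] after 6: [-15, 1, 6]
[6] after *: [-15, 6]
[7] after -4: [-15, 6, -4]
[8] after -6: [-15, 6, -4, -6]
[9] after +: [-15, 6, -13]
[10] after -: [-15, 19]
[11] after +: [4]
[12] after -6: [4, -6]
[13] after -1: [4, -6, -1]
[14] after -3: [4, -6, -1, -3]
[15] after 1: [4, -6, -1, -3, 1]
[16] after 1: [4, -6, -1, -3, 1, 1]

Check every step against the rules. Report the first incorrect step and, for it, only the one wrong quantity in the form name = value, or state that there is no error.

Recomputing the run from the initial state:
step 1: [-6]
step 2: [-6, -9]
step 3: [-15]
step 4: [-15, 1]
step 5: [-15, 1, 6]
step 6: [-15, 6]
step 7: [-15, 6, -4]
step 8: [-15, 6, -4, -6]
step 9: [-15, 6, -10]
step 10: [-15, 16]
step 11: [1]
step 12: [1, -6]
step 13: [1, -6, -1]
step 14: [1, -6, -1, -3]
step 15: [1, -6, -1, -3, 1]
step 16: [1, -6, -1, -3, 1, 1]
The first disagreement with the log is at step 9, where the value should be top = -10.

step 9, top = -10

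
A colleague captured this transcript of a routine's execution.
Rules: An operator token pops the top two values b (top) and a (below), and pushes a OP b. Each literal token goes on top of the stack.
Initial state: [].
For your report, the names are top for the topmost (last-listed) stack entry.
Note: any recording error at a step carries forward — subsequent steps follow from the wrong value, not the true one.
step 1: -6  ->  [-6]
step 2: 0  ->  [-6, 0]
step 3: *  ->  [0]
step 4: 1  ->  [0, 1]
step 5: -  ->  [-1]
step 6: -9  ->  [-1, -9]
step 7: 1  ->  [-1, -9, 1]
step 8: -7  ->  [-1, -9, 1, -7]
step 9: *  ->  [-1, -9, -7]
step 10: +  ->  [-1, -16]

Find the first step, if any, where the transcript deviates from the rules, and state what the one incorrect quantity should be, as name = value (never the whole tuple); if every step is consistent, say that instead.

Recomputing the run from the initial state:
step 1: [-6]
step 2: [-6, 0]
step 3: [0]
step 4: [0, 1]
step 5: [-1]
step 6: [-1, -9]
step 7: [-1, -9, 1]
step 8: [-1, -9, 1, -7]
step 9: [-1, -9, -7]
step 10: [-1, -16]
This matches the transcript at every step.

no error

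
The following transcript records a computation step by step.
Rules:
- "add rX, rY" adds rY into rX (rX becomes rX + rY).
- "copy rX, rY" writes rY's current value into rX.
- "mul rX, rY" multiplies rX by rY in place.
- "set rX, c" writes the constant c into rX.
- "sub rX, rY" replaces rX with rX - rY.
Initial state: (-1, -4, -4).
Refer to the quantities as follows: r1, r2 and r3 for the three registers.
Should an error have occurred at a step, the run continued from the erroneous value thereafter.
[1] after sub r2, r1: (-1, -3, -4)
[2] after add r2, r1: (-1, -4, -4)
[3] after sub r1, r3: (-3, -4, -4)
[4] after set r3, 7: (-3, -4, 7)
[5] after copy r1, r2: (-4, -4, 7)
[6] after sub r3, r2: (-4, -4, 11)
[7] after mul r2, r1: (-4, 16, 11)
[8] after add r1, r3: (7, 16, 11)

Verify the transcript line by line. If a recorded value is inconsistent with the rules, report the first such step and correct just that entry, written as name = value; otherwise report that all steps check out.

Step 1: r2 = -4 - -1 = -3 — exactly as logged.
Step 2: r2 = -3 + -1 = -4 — exactly as logged.
Step 3: r1 = -1 - -4 = 3 — the recorded entry deviates here.
Conclusion: step 3 carries the first error; the entry should be r1 = 3.

step 3, r1 = 3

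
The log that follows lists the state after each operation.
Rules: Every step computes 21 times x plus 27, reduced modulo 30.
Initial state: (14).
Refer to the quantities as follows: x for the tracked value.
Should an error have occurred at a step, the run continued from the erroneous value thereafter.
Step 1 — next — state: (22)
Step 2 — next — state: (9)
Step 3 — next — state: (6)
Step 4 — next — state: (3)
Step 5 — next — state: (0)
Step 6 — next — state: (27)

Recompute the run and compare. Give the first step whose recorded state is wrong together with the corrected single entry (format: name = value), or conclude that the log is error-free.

step 1, x = 21

Step 1: x = (21*14 + 27) mod 30 = 21 — this is not what the log shows.
The earliest wrong entry is at step 1: it should read x = 21.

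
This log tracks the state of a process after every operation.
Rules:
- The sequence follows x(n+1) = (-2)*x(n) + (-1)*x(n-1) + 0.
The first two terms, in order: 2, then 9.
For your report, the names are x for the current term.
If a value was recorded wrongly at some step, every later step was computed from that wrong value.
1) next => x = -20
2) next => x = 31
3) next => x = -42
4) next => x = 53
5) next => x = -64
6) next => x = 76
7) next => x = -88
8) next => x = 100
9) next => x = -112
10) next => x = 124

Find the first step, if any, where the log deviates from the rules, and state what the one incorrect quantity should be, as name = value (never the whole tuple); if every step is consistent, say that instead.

Recomputing the run from the initial state:
step 1: x = -20
step 2: x = 31
step 3: x = -42
step 4: x = 53
step 5: x = -64
step 6: x = 75
step 7: x = -86
step 8: x = 97
step 9: x = -108
step 10: x = 119
The first disagreement with the log is at step 6, where the value should be x = 75.

step 6, x = 75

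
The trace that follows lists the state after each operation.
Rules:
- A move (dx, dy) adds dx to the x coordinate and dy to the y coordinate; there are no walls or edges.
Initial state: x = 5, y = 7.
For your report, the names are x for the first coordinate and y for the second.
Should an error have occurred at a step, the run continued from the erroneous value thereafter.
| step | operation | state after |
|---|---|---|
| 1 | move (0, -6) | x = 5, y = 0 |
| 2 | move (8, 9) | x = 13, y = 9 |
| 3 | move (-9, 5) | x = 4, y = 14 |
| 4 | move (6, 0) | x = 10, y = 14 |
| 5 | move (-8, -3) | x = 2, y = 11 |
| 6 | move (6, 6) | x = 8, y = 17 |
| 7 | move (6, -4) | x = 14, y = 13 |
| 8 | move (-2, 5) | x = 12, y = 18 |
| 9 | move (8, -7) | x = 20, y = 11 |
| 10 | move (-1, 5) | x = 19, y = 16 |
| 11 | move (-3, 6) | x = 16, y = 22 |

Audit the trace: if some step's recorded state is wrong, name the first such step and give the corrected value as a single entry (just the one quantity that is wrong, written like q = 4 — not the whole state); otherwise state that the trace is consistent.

Step 1: x = 5 + (0) = 5, y = 7 + (-6) = 1 — the trace disagrees here.
The audit stops at step 1: the recorded entry is wrong and should be y = 1.

step 1, y = 1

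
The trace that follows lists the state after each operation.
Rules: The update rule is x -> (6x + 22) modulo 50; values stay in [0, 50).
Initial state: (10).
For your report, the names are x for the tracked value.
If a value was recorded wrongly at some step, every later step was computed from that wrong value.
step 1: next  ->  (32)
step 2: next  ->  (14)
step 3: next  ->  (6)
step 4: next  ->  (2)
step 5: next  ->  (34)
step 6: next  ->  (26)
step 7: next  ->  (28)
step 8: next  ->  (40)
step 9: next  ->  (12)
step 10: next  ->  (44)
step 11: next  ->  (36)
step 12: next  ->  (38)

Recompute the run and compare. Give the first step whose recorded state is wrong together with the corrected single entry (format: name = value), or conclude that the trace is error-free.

step 4, x = 8

Step 1: x = (6*10 + 22) mod 50 = 32 — consistent with the trace.
Step 2: x = (6*32 + 22) mod 50 = 14 — confirmed correct.
Step 3: x = (6*14 + 22) mod 50 = 6 — in agreement.
Step 4: x = (6*6 + 22) mod 50 = 8 — first mismatch against the trace.
Step 4 is the first one off; corrected, x = 8.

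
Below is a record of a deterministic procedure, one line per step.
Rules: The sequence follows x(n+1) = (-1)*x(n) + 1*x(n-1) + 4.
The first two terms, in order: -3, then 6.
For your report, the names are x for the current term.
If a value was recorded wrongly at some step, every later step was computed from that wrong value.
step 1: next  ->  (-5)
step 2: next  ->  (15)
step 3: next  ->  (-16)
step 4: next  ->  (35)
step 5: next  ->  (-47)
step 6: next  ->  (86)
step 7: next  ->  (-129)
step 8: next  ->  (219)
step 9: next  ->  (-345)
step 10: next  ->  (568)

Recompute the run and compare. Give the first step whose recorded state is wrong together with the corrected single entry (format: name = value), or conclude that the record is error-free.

step 1: x = -1*(6) + (1)*(-3) + (4) = -5 -> exactly as logged
step 2: x = -1*(-5) + (1)*(6) + (4) = 15 -> checks out
step 3: x = -1*(15) + (1)*(-5) + (4) = -16 -> agrees with the record
step 4: x = -1*(-16) + (1)*(15) + (4) = 35 -> in agreement
step 5: x = -1*(35) + (1)*(-16) + (4) = -47 -> exactly as logged
step 6: x = -1*(-47) + (1)*(35) + (4) = 86 -> confirmed correct
step 7: x = -1*(86) + (1)*(-47) + (4) = -129 -> checks out
step 8: x = -1*(-129) + (1)*(86) + (4) = 219 -> in agreement
step 9: x = -1*(219) + (1)*(-129) + (4) = -344 -> the record disagrees here
Step 9 is the first one off; corrected, x = -344.

step 9, x = -344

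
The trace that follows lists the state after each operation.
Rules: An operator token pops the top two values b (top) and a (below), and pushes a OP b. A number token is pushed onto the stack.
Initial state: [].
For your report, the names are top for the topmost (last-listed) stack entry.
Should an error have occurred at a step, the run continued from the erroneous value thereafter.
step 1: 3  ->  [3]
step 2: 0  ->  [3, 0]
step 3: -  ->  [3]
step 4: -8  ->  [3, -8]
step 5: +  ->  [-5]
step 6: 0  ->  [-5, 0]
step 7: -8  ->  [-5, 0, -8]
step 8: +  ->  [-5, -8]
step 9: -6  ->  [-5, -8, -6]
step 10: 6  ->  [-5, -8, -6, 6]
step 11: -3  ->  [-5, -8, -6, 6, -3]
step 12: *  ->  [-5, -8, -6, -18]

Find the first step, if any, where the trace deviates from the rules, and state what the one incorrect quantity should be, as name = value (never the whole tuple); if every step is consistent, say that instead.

no error

step 1: push 3: top = 3 -> consistent with the trace
step 2: push 0: top = 0 -> agrees with the trace
step 3: 3 - 0 = 3 -> agrees with the trace
step 4: push -8: top = -8 -> no discrepancy
step 5: 3 + -8 = -5 -> agrees with the trace
step 6: push 0: top = 0 -> matches
step 7: push -8: top = -8 -> checks out
step 8: 0 + -8 = -8 -> confirmed correct
step 9: push -6: top = -6 -> verified
step 10: push 6: top = 6 -> in agreement
step 11: push -3: top = -3 -> checks out
step 12: 6 * -3 = -18 -> agrees with the trace
The whole run recomputes cleanly — no discrepancies.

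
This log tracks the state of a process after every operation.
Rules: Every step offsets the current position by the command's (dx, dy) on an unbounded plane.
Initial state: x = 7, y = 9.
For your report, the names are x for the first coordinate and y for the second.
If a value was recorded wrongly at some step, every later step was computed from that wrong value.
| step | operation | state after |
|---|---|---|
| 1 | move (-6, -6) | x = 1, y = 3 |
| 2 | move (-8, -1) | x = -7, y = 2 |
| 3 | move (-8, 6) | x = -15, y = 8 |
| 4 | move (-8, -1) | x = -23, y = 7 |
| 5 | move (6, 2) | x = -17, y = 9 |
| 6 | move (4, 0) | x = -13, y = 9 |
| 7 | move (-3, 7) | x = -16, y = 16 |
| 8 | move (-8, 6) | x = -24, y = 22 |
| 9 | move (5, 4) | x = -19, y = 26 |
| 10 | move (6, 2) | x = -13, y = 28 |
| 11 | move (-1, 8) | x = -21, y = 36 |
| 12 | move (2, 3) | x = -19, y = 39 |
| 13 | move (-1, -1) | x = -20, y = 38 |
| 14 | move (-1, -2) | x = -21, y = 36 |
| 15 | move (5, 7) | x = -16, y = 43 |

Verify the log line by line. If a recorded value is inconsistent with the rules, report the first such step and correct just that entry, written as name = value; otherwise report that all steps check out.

step 11, x = -14

Recomputing the run from the initial state:
step 1: x = 1, y = 3
step 2: x = -7, y = 2
step 3: x = -15, y = 8
step 4: x = -23, y = 7
step 5: x = -17, y = 9
step 6: x = -13, y = 9
step 7: x = -16, y = 16
step 8: x = -24, y = 22
step 9: x = -19, y = 26
step 10: x = -13, y = 28
step 11: x = -14, y = 36
step 12: x = -12, y = 39
step 13: x = -13, y = 38
step 14: x = -14, y = 36
step 15: x = -9, y = 43
The first disagreement with the log is at step 11, where the value should be x = -14.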